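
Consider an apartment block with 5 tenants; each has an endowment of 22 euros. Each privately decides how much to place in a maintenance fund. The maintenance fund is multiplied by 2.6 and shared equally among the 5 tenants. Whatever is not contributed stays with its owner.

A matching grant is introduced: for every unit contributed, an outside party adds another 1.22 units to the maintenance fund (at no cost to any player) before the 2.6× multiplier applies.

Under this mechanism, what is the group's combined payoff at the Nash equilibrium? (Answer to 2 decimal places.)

634.92 euros

With the mechanism, a contributed unit returns 2.6 × 2.22 / 5 = 1.1544 per unit of net cost to the contributor — now above 1 — so contributing fully is weakly dominant for every player.
At the Nash equilibrium everyone contributes 22. Group total payoff = 2.6 × 2.22 × 110 = 634.92.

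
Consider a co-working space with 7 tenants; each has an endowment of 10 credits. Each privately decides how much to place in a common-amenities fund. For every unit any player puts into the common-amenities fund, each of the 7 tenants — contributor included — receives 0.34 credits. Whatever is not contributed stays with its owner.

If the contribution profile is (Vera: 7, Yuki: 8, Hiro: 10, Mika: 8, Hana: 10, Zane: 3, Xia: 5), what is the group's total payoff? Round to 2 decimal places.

Total contributed: 7 + 8 + 10 + 8 + 10 + 3 + 5 = 51; total kept: 7 × 10 − 51 = 19.
The common-amenities fund pays out 0.34 × 7 × 51 = 121.38 in aggregate.
Group total = 19 + 121.38 = 140.38.

140.38 credits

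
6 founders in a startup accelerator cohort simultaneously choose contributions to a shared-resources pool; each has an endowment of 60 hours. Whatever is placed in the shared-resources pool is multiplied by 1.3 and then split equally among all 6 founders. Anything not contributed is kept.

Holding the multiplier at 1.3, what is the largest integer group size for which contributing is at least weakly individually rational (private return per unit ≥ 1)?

1

Private return per unit is 1.3/(group size), which is ≥ 1 whenever the group size is ≤ 1.3.
The largest such integer is 1.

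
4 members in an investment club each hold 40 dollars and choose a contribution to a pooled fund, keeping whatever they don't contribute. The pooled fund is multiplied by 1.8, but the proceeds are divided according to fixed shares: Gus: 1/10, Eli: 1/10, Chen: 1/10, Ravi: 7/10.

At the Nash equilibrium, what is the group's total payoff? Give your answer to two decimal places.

192.00 dollars

Each unit j contributes comes back to j as 1.8 × (j's share), so j prefers to contribute only if that share exceeds 1/1.8 = 0.5556; otherwise keeping the unit dominates.
Only Ravi (7/10) clears that bar, contributing 40; the remaining 3 contribute 0. Total contributed: 40.
The pooled fund pays out 1.8 × 40 = 72.00 in total (split across the unequal shares, but the aggregate is all that matters for the group sum).
The 3 free-riders keep 40 each, adding 120. Group total = 120 + 72.00 = 192.00.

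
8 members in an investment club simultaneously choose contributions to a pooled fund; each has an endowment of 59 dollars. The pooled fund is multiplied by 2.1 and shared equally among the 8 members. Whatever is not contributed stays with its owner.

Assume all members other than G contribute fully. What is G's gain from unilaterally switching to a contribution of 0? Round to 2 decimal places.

43.51 dollars

Switching from a contribution of 59 to 0 lets G keep an extra 59 dollars, but lowers the pooled fund by 59, which costs G their own share of that drop: 2.1/8 × 59 = 15.49.
Net gain = 59 − 15.49 = 43.51. The private return per contributed unit (0.2625) is below 1, so free-riding is indeed the best response regardless of what the others do.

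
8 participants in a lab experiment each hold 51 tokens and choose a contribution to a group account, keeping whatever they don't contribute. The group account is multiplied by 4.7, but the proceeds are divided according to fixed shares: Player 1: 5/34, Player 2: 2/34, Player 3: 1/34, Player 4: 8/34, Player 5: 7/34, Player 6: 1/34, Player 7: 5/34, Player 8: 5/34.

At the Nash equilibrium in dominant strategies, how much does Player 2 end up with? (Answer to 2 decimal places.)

Each unit j contributes comes back to j as 4.7 × (j's share), so j prefers to contribute only if that share exceeds 1/4.7 = 0.2128; otherwise keeping the unit dominates.
The only share above 0.2128 is Player 4's 8/34, contributing 51; the remaining 7 contribute 0. Total contributed: 51.
Player 2 keeps 51 and receives 4.7 × 51 × 2/34 = 14.10 from the group account, for a payoff of 65.10.

65.10 tokens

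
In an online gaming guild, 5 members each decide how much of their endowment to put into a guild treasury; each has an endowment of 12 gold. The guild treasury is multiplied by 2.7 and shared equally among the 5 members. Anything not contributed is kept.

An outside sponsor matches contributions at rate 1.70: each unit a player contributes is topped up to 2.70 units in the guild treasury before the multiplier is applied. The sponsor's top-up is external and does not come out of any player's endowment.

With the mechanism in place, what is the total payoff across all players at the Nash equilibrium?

The effective private return per unit is now 2.7 × 2.70 / 5 = 1.4580 > 1, so every player's dominant strategy flips to full contribution.
So the Nash equilibrium is full contribution by all 5; the group earns 2.7 × 2.70 × 60 = 437.40.

437.40 gold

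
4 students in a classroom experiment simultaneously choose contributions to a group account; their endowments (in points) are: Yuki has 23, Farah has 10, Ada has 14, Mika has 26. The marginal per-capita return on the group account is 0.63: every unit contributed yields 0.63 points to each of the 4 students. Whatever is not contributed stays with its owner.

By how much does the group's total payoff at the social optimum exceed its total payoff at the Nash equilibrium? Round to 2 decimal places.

The private return per contributed unit is 0.63 < 1 for everyone, so the Nash equilibrium is zero contribution and the group total is Σ E_j = 23 + 10 + 14 + 26 = 73.
Each contributed unit returns 2.520 to the group, so the social optimum is full contribution by everyone: group total = 2.520 × 73 = 183.96.
Efficiency loss = (2.520 − 1) × 73 = 110.96.

110.96 points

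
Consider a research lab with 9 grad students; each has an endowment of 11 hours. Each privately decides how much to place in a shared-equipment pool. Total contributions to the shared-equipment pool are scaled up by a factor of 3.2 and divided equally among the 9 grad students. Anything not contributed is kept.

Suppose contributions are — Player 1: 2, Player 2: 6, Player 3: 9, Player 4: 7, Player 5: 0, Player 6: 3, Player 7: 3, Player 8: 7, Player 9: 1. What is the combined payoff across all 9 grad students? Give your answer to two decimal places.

Total contributed: 2 + 6 + 9 + 7 + 0 + 3 + 3 + 7 + 1 = 38; total kept: 9 × 11 − 38 = 61.
The shared-equipment pool pays out 3.2 × 38 = 121.60 in aggregate.
Group total = 61 + 121.60 = 182.60.

182.60 hours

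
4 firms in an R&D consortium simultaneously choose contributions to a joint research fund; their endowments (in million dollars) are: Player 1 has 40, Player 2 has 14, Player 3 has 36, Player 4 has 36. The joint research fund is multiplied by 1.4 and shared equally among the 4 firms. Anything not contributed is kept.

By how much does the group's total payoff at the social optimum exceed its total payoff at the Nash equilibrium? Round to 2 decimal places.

The private return per contributed unit is 1.4/4 = 0.3500 < 1 for every player regardless of endowment, so the Nash equilibrium is zero contribution and the group total is Σ E_j = 40 + 14 + 36 + 36 = 126.
Each contributed unit returns 1.400 to the group, so the social optimum is full contribution by everyone: group total = 1.400 × 126 = 176.40.
Efficiency loss = (1.400 − 1) × 126 = 50.40.

50.40 million dollars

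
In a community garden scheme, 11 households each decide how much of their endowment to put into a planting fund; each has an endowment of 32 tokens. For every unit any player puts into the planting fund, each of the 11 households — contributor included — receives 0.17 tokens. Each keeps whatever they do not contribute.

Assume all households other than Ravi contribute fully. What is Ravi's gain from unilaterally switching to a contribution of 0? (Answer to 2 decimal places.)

26.56 tokens

Switching from a contribution of 32 to 0 lets Ravi keep an extra 32 tokens, but lowers the planting fund by 32, which costs Ravi their own share of that drop: 0.17 × 32 = 5.44.
Net gain = 32 − 5.44 = 26.56. The private return per contributed unit (0.17) is below 1, so free-riding is indeed the best response regardless of what the others do.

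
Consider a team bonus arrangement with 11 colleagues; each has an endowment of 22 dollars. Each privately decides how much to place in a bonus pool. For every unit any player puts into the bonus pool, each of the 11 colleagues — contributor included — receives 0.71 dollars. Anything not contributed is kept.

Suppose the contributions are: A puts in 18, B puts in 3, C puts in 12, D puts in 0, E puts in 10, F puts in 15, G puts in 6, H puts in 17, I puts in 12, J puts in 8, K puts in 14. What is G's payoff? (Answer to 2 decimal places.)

Total contributed: 18 + 3 + 12 + 0 + 10 + 15 + 6 + 17 + 12 + 8 + 14 = 115.
Each receives 0.71 × 115 = 81.65 from the bonus pool.
G keeps 22 − 6 = 16, so G's payoff is 16 + 81.65 = 97.65.

97.65 dollars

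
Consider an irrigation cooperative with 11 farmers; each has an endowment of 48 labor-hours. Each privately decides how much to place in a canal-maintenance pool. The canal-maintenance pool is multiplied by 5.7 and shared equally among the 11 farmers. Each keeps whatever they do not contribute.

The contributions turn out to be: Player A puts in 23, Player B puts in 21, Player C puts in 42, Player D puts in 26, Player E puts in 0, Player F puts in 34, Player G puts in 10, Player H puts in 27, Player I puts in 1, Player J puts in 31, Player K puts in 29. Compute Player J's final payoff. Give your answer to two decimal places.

143.44 labor-hours

Total contributed: 23 + 21 + 42 + 26 + 0 + 34 + 10 + 27 + 1 + 31 + 29 = 244.
Each receives 5.7 × 244 / 11 = 126.44 from the canal-maintenance pool.
Player J keeps 48 − 31 = 17, so Player J's payoff is 17 + 126.44 = 143.44.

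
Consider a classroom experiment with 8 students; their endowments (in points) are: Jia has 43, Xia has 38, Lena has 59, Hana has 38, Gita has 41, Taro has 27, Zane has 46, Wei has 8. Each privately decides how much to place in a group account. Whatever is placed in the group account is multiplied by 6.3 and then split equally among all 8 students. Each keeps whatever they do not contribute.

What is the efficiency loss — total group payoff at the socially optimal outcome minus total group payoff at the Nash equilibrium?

1590.00 points

The private return per contributed unit is 6.3/8 = 0.7875 < 1 for every player regardless of endowment, so the Nash equilibrium is zero contribution and the group total is Σ E_j = 43 + 38 + 59 + 38 + 41 + 27 + 46 + 8 = 300.
Each contributed unit returns 6.300 to the group, so the social optimum is full contribution by everyone: group total = 6.300 × 300 = 1890.00.
Efficiency loss = (6.300 − 1) × 300 = 1590.00.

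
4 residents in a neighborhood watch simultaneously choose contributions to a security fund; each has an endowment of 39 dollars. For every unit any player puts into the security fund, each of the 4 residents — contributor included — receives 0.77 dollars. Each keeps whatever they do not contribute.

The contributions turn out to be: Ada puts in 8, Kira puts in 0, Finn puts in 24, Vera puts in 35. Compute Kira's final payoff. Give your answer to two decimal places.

Total contributed: 8 + 0 + 24 + 35 = 67.
Each receives 0.77 × 67 = 51.59 from the security fund.
Kira keeps 39 − 0 = 39, so Kira's payoff is 39 + 51.59 = 90.59.

90.59 dollars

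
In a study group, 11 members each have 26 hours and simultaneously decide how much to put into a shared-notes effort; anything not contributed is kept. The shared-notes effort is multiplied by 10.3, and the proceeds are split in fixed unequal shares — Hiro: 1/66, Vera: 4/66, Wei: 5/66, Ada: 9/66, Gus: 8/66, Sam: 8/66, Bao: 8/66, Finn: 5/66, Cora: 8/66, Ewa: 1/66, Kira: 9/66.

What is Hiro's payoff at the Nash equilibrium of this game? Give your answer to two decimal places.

50.35 hours

Each unit j contributes comes back to j as 10.3 × (j's share), so j prefers to contribute only if that share exceeds 1/10.3 = 0.0971; otherwise keeping the unit dominates.
The shares above 0.0971 belong to Ada, Gus, Sam, Bao, Cora and Kira, contributing 26 each; the remaining 5 contribute 0. Total contributed: 156.
Hiro keeps 26 and receives 10.3 × 156 × 1/66 = 24.35 from the shared-notes effort, for a payoff of 50.35.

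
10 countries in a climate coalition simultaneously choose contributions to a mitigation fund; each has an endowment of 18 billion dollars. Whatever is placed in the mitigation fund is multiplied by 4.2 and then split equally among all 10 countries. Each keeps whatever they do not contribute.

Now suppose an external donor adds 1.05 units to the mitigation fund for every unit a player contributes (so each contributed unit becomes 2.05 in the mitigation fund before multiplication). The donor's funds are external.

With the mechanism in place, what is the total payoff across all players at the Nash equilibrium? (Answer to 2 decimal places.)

With the mechanism, a contributed unit returns 4.2 × 2.05 / 10 = 0.8610 per unit of net cost — still below 1 — so contributing 0 remains dominant for every player.
At the Nash equilibrium no one contributes; group total payoff = 10 × 18 = 180.

180.00 billion dollars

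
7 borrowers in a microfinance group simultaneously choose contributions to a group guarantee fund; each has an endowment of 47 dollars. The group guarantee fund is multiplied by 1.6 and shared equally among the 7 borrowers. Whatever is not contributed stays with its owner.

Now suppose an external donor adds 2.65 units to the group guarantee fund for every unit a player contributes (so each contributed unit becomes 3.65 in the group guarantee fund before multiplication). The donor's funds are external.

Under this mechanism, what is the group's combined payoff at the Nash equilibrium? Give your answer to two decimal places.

329.00 dollars

Even with the mechanism, each unit contributed returns only 1.6 × 3.65 / 7 = 0.8343 per unit of net cost, so contributing nothing is still dominant.
Everyone keeps their endowment and the group total is 7 × 47 = 329.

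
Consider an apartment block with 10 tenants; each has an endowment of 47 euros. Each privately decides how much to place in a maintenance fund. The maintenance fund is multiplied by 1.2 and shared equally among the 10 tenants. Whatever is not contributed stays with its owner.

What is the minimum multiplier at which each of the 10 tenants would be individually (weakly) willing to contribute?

10

A contributed unit returns (multiplier)/10 to its contributor.
This reaches 1 exactly when the multiplier is 10.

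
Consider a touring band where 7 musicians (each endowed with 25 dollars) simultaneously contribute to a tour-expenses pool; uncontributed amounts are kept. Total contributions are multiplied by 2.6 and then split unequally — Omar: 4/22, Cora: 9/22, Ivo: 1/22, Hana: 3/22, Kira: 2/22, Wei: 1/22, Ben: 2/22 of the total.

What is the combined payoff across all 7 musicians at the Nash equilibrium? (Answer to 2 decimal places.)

215.00 dollars

Player j's private return per contributed unit is 2.6 × (j's share). Contributing is weakly dominant for j when that share is at least 1/2.6 = 0.3846, and contributing 0 is dominant otherwise.
Only Cora (9/22) clears that bar, contributing 25; the remaining 6 contribute 0. Total contributed: 25.
The tour-expenses pool pays out 2.6 × 25 = 65.00 in total (split across the unequal shares, but the aggregate is all that matters for the group sum).
The 6 free-riders keep 25 each, adding 150. Group total = 150 + 65.00 = 215.00.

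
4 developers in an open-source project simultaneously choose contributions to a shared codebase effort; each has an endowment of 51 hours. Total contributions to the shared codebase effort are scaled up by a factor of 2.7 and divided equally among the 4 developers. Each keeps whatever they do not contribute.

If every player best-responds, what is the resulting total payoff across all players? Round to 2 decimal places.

204.00 hours

Each contributed unit returns 2.7/4 = 0.6750 to its contributor — below 1 — so contributing 0 is dominant for every player. At the Nash equilibrium everyone keeps their 51, and the group total is 4 × 51 = 204.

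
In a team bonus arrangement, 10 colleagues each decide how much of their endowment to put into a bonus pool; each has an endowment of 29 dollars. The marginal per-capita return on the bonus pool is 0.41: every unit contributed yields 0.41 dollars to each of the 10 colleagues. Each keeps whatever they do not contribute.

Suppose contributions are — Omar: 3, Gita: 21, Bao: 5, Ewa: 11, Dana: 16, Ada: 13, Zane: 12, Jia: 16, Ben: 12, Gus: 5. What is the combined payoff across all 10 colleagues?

643.40 dollars

Total contributed: 3 + 21 + 5 + 11 + 16 + 13 + 12 + 16 + 12 + 5 = 114; total kept: 10 × 29 − 114 = 176.
The bonus pool pays out 0.41 × 10 × 114 = 467.40 in aggregate.
Group total = 176 + 467.40 = 643.40.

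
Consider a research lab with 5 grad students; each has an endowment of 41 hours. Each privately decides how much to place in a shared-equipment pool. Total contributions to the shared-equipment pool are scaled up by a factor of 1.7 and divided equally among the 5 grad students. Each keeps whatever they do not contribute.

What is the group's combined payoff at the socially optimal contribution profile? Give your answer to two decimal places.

348.50 hours

Each contributed unit returns 1.700 to the group as a whole (0.3400 to each of 5 players), which exceeds 1, so the social optimum is full contribution: group total = 1.700 × 205 = 348.50.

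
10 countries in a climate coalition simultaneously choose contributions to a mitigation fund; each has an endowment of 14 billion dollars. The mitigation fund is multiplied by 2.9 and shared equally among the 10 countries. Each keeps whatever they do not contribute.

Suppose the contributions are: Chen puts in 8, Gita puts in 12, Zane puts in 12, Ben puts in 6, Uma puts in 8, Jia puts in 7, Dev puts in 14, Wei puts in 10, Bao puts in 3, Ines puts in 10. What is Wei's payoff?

Total contributed: 8 + 12 + 12 + 6 + 8 + 7 + 14 + 10 + 3 + 10 = 90.
Each receives 2.9 × 90 / 10 = 26.10 from the mitigation fund.
Wei keeps 14 − 10 = 4, so Wei's payoff is 4 + 26.10 = 30.10.

30.10 billion dollars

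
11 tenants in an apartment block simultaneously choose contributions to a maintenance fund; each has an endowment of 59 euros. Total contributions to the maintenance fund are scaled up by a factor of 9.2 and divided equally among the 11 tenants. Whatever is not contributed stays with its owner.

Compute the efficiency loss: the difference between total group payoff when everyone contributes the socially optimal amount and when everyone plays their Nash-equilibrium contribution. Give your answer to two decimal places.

5321.80 euros

Each contributed unit returns 9.2/11 = 0.8364 to its contributor — below 1 — so contributing 0 is dominant for every player. At the Nash equilibrium everyone keeps their 59, and the group total is 11 × 59 = 649.
Each contributed unit returns 9.200 to the group as a whole (0.8364 to each of 11 players), which exceeds 1, so the social optimum is full contribution: group total = 9.200 × 649 = 5970.80.
Efficiency loss = 5970.80 − 649 = 5321.80.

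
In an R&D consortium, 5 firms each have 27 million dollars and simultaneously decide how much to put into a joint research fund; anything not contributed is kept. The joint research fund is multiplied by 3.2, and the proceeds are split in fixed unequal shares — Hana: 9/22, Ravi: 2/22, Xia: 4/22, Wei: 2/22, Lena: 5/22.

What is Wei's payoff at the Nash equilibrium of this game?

Each unit j contributes comes back to j as 3.2 × (j's share), so j prefers to contribute only if that share exceeds 1/3.2 = 0.3125; otherwise keeping the unit dominates.
Hana alone (share 9/22) is above the threshold, contributing 27; the remaining 4 contribute 0. Total contributed: 27.
Wei keeps 27 and receives 3.2 × 27 × 2/22 = 7.85 from the joint research fund, for a payoff of 34.85.

34.85 million dollars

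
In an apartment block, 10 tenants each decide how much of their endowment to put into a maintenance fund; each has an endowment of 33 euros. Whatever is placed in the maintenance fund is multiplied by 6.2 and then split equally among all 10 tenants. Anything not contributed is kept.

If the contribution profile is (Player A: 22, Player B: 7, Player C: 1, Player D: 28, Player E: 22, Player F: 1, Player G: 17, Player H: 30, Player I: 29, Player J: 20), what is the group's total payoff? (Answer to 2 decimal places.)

1250.40 euros

Total contributed: 22 + 7 + 1 + 28 + 22 + 1 + 17 + 30 + 29 + 20 = 177; total kept: 10 × 33 − 177 = 153.
The maintenance fund pays out 6.2 × 177 = 1097.40 in aggregate.
Group total = 153 + 1097.40 = 1250.40.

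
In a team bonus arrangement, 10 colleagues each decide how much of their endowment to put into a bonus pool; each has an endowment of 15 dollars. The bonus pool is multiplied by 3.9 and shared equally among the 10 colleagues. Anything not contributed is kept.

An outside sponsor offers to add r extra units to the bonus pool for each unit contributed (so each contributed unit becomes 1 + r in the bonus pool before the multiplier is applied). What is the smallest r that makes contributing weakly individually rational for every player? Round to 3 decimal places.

With matching at rate r, one contributed unit becomes (1 + r) in the bonus pool and returns 3.9 × (1 + r) / 10 to the contributor.
Setting this equal to 1: 1 + r = 10/3.9 = 2.5641.
So the minimum matching rate is r = 2.5641 − 1 = 1.564.

1.564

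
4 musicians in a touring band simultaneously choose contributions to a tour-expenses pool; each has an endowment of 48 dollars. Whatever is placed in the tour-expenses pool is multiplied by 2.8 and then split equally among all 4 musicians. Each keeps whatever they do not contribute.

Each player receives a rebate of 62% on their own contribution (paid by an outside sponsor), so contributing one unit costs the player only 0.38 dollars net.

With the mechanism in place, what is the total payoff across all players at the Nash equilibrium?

656.64 dollars

Under the mechanism each unit contributed yields (2.8/4) / 0.38 = 1.8421 back to its contributor per unit of net cost, which exceeds 1, making full contribution the dominant choice for everyone.
At the Nash equilibrium everyone contributes 48. Group total payoff = 4 × (48 × 0.62 + 2.8 × 48) = 656.64.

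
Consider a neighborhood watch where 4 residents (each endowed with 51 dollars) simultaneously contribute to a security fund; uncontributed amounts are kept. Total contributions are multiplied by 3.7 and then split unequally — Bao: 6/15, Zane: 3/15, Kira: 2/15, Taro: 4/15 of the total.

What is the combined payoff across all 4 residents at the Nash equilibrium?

Each unit j contributes comes back to j as 3.7 × (j's share), so j prefers to contribute only if that share exceeds 1/3.7 = 0.2703; otherwise keeping the unit dominates.
The only share above 0.2703 is Bao's 6/15, contributing 51; the remaining 3 contribute 0. Total contributed: 51.
The security fund pays out 3.7 × 51 = 188.70 in total (split across the unequal shares, but the aggregate is all that matters for the group sum).
The 3 free-riders keep 51 each, adding 153. Group total = 153 + 188.70 = 341.70.

341.70 dollars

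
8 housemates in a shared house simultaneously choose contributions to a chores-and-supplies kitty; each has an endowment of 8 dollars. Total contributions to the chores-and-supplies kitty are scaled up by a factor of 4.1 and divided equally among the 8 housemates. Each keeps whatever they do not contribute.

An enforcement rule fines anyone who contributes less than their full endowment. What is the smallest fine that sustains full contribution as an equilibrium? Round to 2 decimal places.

Given the others contribute fully, the best deviation is to contribute 0 (any partial contribution still incurs the fine and gives up units whose private return 0.5125 is below 1).
Deviating from 8 to 0 saves 8 dollars but forfeits the deviator's share of the drop in the chores-and-supplies kitty: 4.1/8 × 8 = 4.10.
So the deviation gain is 8 − 4.10 = 3.90, and the fine must be at least 3.90 dollars to wipe it out.

3.90 dollars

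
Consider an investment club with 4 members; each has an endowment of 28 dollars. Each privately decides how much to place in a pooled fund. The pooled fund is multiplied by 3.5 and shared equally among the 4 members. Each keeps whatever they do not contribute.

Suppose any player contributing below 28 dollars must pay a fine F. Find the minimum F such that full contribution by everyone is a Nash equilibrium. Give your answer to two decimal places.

Given the others contribute fully, the best deviation is to contribute 0 (any partial contribution still incurs the fine and gives up units whose private return 0.8750 is below 1).
Deviating from 28 to 0 saves 28 dollars but forfeits the deviator's share of the drop in the pooled fund: 3.5/4 × 28 = 24.50.
So the deviation gain is 28 − 24.50 = 3.50, and the fine must be at least 3.50 dollars to wipe it out.

3.50 dollars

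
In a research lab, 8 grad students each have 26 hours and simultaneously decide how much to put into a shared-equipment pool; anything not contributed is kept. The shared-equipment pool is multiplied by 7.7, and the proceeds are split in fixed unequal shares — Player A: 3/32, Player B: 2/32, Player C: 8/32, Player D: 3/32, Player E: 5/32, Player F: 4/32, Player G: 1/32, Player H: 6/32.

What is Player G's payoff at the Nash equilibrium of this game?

A player with share s gets back 7.7·s per unit contributed, so full contribution is dominant for anyone with s > 1/7.7 = 0.1299 and zero contribution is dominant for anyone below.
Player C, Player E and Player H clear that bar, contributing 26 each; the remaining 5 contribute 0. Total contributed: 78.
Player G keeps 26 and receives 7.7 × 78 × 1/32 = 18.77 from the shared-equipment pool, for a payoff of 44.77.

44.77 hours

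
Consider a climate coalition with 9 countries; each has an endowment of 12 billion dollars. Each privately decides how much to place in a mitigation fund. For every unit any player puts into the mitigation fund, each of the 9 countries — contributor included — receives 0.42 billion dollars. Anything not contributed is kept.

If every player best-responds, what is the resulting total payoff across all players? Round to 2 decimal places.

108.00 billion dollars

The private return per contributed unit is 0.42 < 1, so contributing 0 is dominant for every player. At the Nash equilibrium everyone keeps their 12, and the group total is 9 × 12 = 108.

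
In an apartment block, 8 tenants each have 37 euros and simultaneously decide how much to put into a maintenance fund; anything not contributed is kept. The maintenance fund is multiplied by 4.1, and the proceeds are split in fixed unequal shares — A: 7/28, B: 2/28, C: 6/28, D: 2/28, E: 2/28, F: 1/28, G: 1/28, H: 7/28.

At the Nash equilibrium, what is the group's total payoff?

525.40 euros

For player j, contributing a unit is worthwhile iff 4.1 × (j's share) ≥ 1, i.e. iff j's share is at least 0.2439.
A and H are above the threshold, contributing 37 each; the remaining 6 contribute 0. Total contributed: 74.
The maintenance fund pays out 4.1 × 74 = 303.40 in total (split across the unequal shares, but the aggregate is all that matters for the group sum).
The 6 free-riders keep 37 each, adding 222. Group total = 222 + 303.40 = 525.40.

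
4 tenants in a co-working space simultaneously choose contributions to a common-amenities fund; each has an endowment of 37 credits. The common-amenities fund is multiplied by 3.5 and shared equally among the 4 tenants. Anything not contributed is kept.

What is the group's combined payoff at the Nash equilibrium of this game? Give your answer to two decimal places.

Each contributed unit returns 3.5/4 = 0.8750 to its contributor — below 1 — so contributing 0 is dominant for every player. At the Nash equilibrium everyone keeps their 37, and the group total is 4 × 37 = 148.

148.00 credits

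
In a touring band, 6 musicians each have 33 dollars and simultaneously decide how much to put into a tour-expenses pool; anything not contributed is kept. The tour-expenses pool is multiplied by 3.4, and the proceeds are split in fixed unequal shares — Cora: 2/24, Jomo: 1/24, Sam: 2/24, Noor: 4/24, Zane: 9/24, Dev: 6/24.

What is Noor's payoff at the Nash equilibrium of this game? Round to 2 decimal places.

A player with share s gets back 3.4·s per unit contributed, so full contribution is dominant for anyone with s > 1/3.4 = 0.2941 and zero contribution is dominant for anyone below.
The only share above 0.2941 is Zane's 9/24, contributing 33; the remaining 5 contribute 0. Total contributed: 33.
Noor keeps 33 and receives 3.4 × 33 × 4/24 = 18.70 from the tour-expenses pool, for a payoff of 51.70.

51.70 dollars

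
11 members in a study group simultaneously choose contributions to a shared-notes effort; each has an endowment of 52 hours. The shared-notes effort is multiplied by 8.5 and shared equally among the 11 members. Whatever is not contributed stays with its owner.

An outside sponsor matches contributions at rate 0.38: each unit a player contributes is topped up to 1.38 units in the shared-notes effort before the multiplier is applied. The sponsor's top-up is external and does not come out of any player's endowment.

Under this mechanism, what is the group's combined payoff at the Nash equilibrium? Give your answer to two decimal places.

Under the mechanism each unit contributed yields 8.5 × 1.38 / 11 = 1.0664 back to its contributor per unit of net cost, which exceeds 1, making full contribution the dominant choice for everyone.
At the Nash equilibrium everyone contributes 52. Group total payoff = 8.5 × 1.38 × 572 = 6709.56.

6709.56 hours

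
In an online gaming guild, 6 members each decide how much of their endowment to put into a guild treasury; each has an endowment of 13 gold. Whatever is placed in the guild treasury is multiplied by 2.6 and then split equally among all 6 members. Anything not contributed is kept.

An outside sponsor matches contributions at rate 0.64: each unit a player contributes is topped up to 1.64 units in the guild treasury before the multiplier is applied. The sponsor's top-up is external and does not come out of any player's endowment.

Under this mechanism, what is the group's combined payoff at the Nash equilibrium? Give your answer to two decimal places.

78.00 gold

The effective private return is 2.6 × 1.64 / 6 = 0.7107, which is still under 1, so the mechanism doesn't change anyone's dominant strategy: zero contribution.
Everyone keeps their endowment and the group total is 6 × 13 = 78.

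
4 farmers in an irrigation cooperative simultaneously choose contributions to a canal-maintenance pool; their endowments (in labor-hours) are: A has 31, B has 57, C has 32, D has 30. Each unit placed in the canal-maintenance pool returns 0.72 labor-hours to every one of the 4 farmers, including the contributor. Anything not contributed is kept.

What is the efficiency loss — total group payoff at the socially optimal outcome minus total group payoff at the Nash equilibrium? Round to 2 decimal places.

282.00 labor-hours

The private return per contributed unit is 0.72 < 1 for everyone, so the Nash equilibrium is zero contribution and the group total is Σ E_j = 31 + 57 + 32 + 30 = 150.
Each contributed unit returns 2.880 to the group, so the social optimum is full contribution by everyone: group total = 2.880 × 150 = 432.00.
Efficiency loss = (2.880 − 1) × 150 = 282.00.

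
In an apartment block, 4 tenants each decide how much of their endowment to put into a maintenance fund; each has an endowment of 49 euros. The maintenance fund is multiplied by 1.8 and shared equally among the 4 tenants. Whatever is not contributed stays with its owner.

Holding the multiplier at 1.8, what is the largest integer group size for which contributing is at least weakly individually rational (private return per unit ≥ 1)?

Private return per unit is 1.8/(group size), which is ≥ 1 whenever the group size is ≤ 1.8.
The largest such integer is 1.

1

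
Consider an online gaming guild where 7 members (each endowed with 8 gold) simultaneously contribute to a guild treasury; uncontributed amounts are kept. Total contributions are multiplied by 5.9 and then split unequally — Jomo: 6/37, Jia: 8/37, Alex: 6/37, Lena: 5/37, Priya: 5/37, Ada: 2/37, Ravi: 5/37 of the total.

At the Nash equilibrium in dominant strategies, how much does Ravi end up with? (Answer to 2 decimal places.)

14.38 gold

Each unit j contributes comes back to j as 5.9 × (j's share), so j prefers to contribute only if that share exceeds 1/5.9 = 0.1695; otherwise keeping the unit dominates.
The only share above 0.1695 is Jia's 8/37, contributing 8; the remaining 6 contribute 0. Total contributed: 8.
Ravi keeps 8 and receives 5.9 × 8 × 5/37 = 6.38 from the guild treasury, for a payoff of 14.38.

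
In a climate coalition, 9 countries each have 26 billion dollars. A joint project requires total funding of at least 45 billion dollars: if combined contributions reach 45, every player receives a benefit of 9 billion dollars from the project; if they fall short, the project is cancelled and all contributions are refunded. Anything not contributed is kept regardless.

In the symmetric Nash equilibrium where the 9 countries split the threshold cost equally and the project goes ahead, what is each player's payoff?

Equal share of the threshold: 45/9 = 5.
At this profile no one gains by cutting their contribution: any cut drops the total below 45, the project is cancelled, contributions are refunded, and the deviator ends with 26, which is less than 26 − 5 + 9 = 30. Contributing more than 5 just wastes the excess. So contributing exactly 5 is a best response.
Each player's payoff: 26 − 5 + 9 = 30.

30 billion dollars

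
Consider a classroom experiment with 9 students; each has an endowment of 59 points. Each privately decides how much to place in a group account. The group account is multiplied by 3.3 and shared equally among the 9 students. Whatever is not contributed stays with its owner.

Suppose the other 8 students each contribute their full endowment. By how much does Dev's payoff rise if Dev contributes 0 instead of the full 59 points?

Switching from a contribution of 59 to 0 lets Dev keep an extra 59 points, but lowers the group account by 59, which costs Dev their own share of that drop: 3.3/9 × 59 = 21.63.
Net gain = 59 − 21.63 = 37.37. The private return per contributed unit (0.3667) is below 1, so free-riding is indeed the best response regardless of what the others do.

37.37 points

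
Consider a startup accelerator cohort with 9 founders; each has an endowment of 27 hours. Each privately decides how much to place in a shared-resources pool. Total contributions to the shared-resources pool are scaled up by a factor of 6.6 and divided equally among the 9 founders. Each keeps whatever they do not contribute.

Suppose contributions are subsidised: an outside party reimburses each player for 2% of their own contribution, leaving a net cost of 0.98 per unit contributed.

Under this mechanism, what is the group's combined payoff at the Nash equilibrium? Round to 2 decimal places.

Even with the mechanism, each unit contributed returns only (6.6/9) / 0.98 = 0.7483 per unit of net cost, so contributing nothing is still dominant.
Everyone keeps their endowment and the group total is 9 × 27 = 243.

243.00 hours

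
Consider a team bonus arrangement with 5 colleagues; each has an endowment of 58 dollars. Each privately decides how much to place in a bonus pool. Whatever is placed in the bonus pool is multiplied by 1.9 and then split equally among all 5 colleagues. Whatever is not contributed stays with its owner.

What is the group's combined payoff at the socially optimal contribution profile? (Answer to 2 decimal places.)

Each contributed unit returns 1.900 to the group as a whole (0.3800 to each of 5 players), which exceeds 1, so the social optimum is full contribution: group total = 1.900 × 290 = 551.00.

551.00 dollars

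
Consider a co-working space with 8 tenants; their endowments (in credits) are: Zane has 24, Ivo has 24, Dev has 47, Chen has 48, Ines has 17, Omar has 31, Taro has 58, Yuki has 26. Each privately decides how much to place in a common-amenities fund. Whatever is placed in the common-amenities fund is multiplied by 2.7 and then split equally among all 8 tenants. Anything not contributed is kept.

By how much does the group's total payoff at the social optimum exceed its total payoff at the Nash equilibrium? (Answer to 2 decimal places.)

467.50 credits

The private return per contributed unit is 2.7/8 = 0.3375 < 1 for every player regardless of endowment, so the Nash equilibrium is zero contribution and the group total is Σ E_j = 24 + 24 + 47 + 48 + 17 + 31 + 58 + 26 = 275.
Each contributed unit returns 2.700 to the group, so the social optimum is full contribution by everyone: group total = 2.700 × 275 = 742.50.
Efficiency loss = (2.700 − 1) × 275 = 467.50.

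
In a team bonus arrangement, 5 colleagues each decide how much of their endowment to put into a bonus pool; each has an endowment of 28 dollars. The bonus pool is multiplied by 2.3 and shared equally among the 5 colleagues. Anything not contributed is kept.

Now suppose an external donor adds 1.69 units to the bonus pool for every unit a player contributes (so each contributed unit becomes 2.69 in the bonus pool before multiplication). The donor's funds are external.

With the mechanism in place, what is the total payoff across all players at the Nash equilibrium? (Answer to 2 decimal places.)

866.18 dollars

The effective private return per unit is now 2.3 × 2.69 / 5 = 1.2374 > 1, so every player's dominant strategy flips to full contribution.
So the Nash equilibrium is full contribution by all 5; the group earns 2.3 × 2.69 × 140 = 866.18.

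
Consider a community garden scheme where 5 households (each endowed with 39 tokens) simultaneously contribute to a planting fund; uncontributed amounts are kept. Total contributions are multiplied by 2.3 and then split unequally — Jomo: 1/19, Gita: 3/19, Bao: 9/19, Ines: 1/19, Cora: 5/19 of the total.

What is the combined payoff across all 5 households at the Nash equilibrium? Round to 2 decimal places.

245.70 tokens

For player j, contributing a unit is worthwhile iff 2.3 × (j's share) ≥ 1, i.e. iff j's share is at least 0.4348.
The only share above 0.4348 is Bao's 9/19, contributing 39; the remaining 4 contribute 0. Total contributed: 39.
The planting fund pays out 2.3 × 39 = 89.70 in total (split across the unequal shares, but the aggregate is all that matters for the group sum).
The 4 free-riders keep 39 each, adding 156. Group total = 156 + 89.70 = 245.70.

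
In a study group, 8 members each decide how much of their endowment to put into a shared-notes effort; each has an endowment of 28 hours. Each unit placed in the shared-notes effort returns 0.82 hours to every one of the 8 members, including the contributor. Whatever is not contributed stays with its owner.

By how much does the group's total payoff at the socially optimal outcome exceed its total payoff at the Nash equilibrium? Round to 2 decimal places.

The private return per contributed unit is 0.82 < 1, so contributing 0 is dominant for every player. At the Nash equilibrium everyone keeps their 28, and the group total is 8 × 28 = 224.
Each contributed unit returns 6.560 to the group as a whole (0.82 to each of 8 players), which exceeds 1, so the social optimum is full contribution: group total = 6.560 × 224 = 1469.44.
Efficiency loss = 1469.44 − 224 = 1245.44.

1245.44 hours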